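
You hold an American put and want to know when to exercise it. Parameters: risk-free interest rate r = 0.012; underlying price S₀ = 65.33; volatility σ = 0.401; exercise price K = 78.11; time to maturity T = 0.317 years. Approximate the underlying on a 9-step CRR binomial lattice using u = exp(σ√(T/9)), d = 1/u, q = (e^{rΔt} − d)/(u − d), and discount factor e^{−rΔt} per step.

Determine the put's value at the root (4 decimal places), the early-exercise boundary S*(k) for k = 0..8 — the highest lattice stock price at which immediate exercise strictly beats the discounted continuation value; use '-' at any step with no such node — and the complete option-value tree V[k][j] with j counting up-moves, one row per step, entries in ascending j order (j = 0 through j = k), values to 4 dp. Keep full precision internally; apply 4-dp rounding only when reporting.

Δt=0.03522, u=1.07816, d=0.92750, q=0.48400, disc=e^(-rΔt)=0.99958
k=9 terminal: V=max(K-S,0) → 44.9240 39.5334 33.2673 25.9833 17.5162 7.6737 0.0000 0.0000 0.0000 0.0000
k=8: j=0 S=35.7799 intr=42.3301 cont=42.2971 V=42.3301[EX]; j=1 S=41.5918 intr=36.5182 cont=36.4852 V=36.5182[EX]; j=2 S=48.3477 intr=29.7623 cont=29.7293 V=29.7623[EX]; j=3 S=56.2010 intr=21.9090 cont=21.8759 V=21.9090[EX]; j=4 S=65.3300 intr=12.7800 cont=12.7470 V=12.7800[EX]; j=5 S=75.9418 intr=2.1682 cont=3.9579 V=3.9579[hold]; j=6 S=88.2773 intr=0.0000 cont=0.0000 V=0.0000[hold]; j=7 S=102.6166 intr=0.0000 cont=0.0000 V=0.0000[hold]; j=8 S=119.2850 intr=0.0000 cont=0.0000 V=0.0000[hold]  S*(8)=65.3300
k=7: j=0 S=38.5766 intr=39.5334 cont=39.5004 V=39.5334[EX]; j=1 S=44.8427 intr=33.2673 cont=33.2343 V=33.2673[EX]; j=2 S=52.1267 intr=25.9833 cont=25.9503 V=25.9833[EX]; j=3 S=60.5938 intr=17.5162 cont=17.4831 V=17.5162[EX]; j=4 S=70.4363 intr=7.6737 cont=8.5065 V=8.5065[hold]; j=5 S=81.8776 intr=0.0000 cont=2.0414 V=2.0414[hold]; j=6 S=95.1773 intr=0.0000 cont=0.0000 V=0.0000[hold]; j=7 S=110.6373 intr=0.0000 cont=0.0000 V=0.0000[hold]  S*(7)=60.5938
k=6: j=0 S=41.5918 intr=36.5182 cont=36.4852 V=36.5182[EX]; j=1 S=48.3477 intr=29.7623 cont=29.7293 V=29.7623[EX]; j=2 S=56.2010 intr=21.9090 cont=21.8759 V=21.9090[EX]; j=3 S=65.3300 intr=12.7800 cont=13.1499 V=13.1499[hold]; j=4 S=75.9418 intr=2.1682 cont=5.3751 V=5.3751[hold]; j=5 S=88.2773 intr=0.0000 cont=1.0529 V=1.0529[hold]; j=6 S=102.6166 intr=0.0000 cont=0.0000 V=0.0000[hold]  S*(6)=56.2010
k=5: j=0 S=44.8427 intr=33.2673 cont=33.2343 V=33.2673[EX]; j=1 S=52.1267 intr=25.9833 cont=25.9503 V=25.9833[EX]; j=2 S=60.5938 intr=17.5162 cont=17.6621 V=17.6621[hold]; j=3 S=70.4363 intr=7.6737 cont=9.3830 V=9.3830[hold]; j=4 S=81.8776 intr=0.0000 cont=3.2818 V=3.2818[hold]; j=5 S=95.1773 intr=0.0000 cont=0.5431 V=0.5431[hold]  S*(5)=52.1267
k=4: j=0 S=48.3477 intr=29.7623 cont=29.7293 V=29.7623[EX]; j=1 S=56.2010 intr=21.9090 cont=21.9466 V=21.9466[hold]; j=2 S=65.3300 intr=12.7800 cont=13.6492 V=13.6492[hold]; j=3 S=75.9418 intr=2.1682 cont=6.4273 V=6.4273[hold]; j=4 S=88.2773 intr=0.0000 cont=1.9554 V=1.9554[hold]  S*(4)=48.3477
k=3: j=0 S=52.1267 intr=25.9833 cont=25.9685 V=25.9833[EX]; j=1 S=60.5938 intr=17.5162 cont=17.9231 V=17.9231[hold]; j=2 S=70.4363 intr=7.6737 cont=10.1495 V=10.1495[hold]; j=3 S=81.8776 intr=0.0000 cont=4.2611 V=4.2611[hold]  S*(3)=52.1267
k=2: j=0 S=56.2010 intr=21.9090 cont=22.0728 V=22.0728[hold]; j=1 S=65.3300 intr=12.7800 cont=14.1547 V=14.1547[hold]; j=2 S=75.9418 intr=2.1682 cont=7.2964 V=7.2964[hold]  S*(2)=-
k=1: j=0 S=60.5938 intr=17.5162 cont=18.2327 V=18.2327[hold]; j=1 S=70.4363 intr=7.6737 cont=10.8307 V=10.8307[hold]  S*(1)=-
k=0: j=0 S=65.3300 intr=12.7800 cont=14.6440 V=14.6440[hold]  S*(0)=-

price = 14.6440
boundary = - - - 52.1267 48.3477 52.1267 56.2010 60.5938 65.3300
tree:
14.6440
18.2327 10.8307
22.0728 14.1547 7.2964
25.9833 17.9231 10.1495 4.2611
29.7623 21.9466 13.6492 6.4273 1.9554
33.2673 25.9833 17.6621 9.3830 3.2818 0.5431
36.5182 29.7623 21.9090 13.1499 5.3751 1.0529 0.0000
39.5334 33.2673 25.9833 17.5162 8.5065 2.0414 0.0000 0.0000
42.3301 36.5182 29.7623 21.9090 12.7800 3.9579 0.0000 0.0000 0.0000
44.9240 39.5334 33.2673 25.9833 17.5162 7.6737 0.0000 0.0000 0.0000 0.0000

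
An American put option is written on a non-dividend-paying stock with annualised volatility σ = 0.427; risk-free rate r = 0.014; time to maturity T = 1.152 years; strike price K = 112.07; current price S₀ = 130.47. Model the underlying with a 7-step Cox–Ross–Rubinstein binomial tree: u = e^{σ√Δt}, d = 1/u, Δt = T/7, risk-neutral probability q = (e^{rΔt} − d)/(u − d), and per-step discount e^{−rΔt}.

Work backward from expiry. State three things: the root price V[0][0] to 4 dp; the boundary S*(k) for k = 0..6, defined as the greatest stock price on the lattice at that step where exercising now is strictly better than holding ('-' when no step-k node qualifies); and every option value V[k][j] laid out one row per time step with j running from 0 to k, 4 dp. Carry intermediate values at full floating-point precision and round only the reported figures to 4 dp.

price = 12.9409
boundary = - - - - 65.2517 77.5928 92.2680
tree:
12.9409
18.7732 6.2524
26.4604 9.9662 1.9835
35.9880 15.5606 3.5384 0.1931
46.8183 23.6274 6.2981 0.3607 0.0000
57.1966 34.4772 11.1827 0.6738 0.0000 0.0000
65.9242 46.8183 19.8020 1.2587 0.0000 0.0000 0.0000
73.2637 57.1966 34.4772 2.3512 0.0000 0.0000 0.0000 0.0000

params: Δt=0.16457 u=1.18913 d=0.84095 q=0.46343 e^(-rΔt)=0.99770
t_7 payoffs: 73.2637 57.1966 34.4772 2.3512 0.0000 0.0000 0.0000 0.0000
t_6: node(6,0) S=46.1458 payoff=65.9242 vs cont=65.6663 → 65.9242 [stop]  node(6,1) S=65.2517 payoff=46.8183 vs cont=46.5604 → 46.8183 [stop]  node(6,2) S=92.2680 payoff=19.8020 vs cont=19.5441 → 19.8020 [stop]  node(6,3) S=130.4700 payoff=0.0000 vs cont=1.2587 → 1.2587 [wait]  node(6,4) S=184.4888 payoff=0.0000 vs cont=0.0000 → 0.0000 [wait]  node(6,5) S=260.8732 payoff=0.0000 vs cont=0.0000 → 0.0000 [wait]  node(6,6) S=368.8833 payoff=0.0000 vs cont=0.0000 → 0.0000 [wait]  ⇒ S*(6)=92.2680
t_5: node(5,0) S=54.8734 payoff=57.1966 vs cont=56.9387 → 57.1966 [stop]  node(5,1) S=77.5928 payoff=34.4772 vs cont=34.2193 → 34.4772 [stop]  node(5,2) S=109.7188 payoff=2.3512 vs cont=11.1827 → 11.1827 [wait]  node(5,3) S=155.1459 payoff=0.0000 vs cont=0.6738 → 0.6738 [wait]  node(5,4) S=219.3814 payoff=0.0000 vs cont=0.0000 → 0.0000 [wait]  node(5,5) S=310.2125 payoff=0.0000 vs cont=0.0000 → 0.0000 [wait]  ⇒ S*(5)=77.5928
t_4: node(4,0) S=65.2517 payoff=46.8183 vs cont=46.5604 → 46.8183 [stop]  node(4,1) S=92.2680 payoff=19.8020 vs cont=23.6274 → 23.6274 [wait]  node(4,2) S=130.4700 payoff=0.0000 vs cont=6.2981 → 6.2981 [wait]  node(4,3) S=184.4888 payoff=0.0000 vs cont=0.3607 → 0.3607 [wait]  node(4,4) S=260.8732 payoff=0.0000 vs cont=0.0000 → 0.0000 [wait]  ⇒ S*(4)=65.2517
t_3: node(3,0) S=77.5928 payoff=34.4772 vs cont=35.9880 → 35.9880 [wait]  node(3,1) S=109.7188 payoff=2.3512 vs cont=15.5606 → 15.5606 [wait]  node(3,2) S=155.1459 payoff=0.0000 vs cont=3.5384 → 3.5384 [wait]  node(3,3) S=219.3814 payoff=0.0000 vs cont=0.1931 → 0.1931 [wait]  ⇒ S*(3)=-
t_2: node(2,0) S=92.2680 payoff=19.8020 vs cont=26.4604 → 26.4604 [wait]  node(2,1) S=130.4700 payoff=0.0000 vs cont=9.9662 → 9.9662 [wait]  node(2,2) S=184.4888 payoff=0.0000 vs cont=1.9835 → 1.9835 [wait]  ⇒ S*(2)=-
t_1: node(1,0) S=109.7188 payoff=2.3512 vs cont=18.7732 → 18.7732 [wait]  node(1,1) S=155.1459 payoff=0.0000 vs cont=6.2524 → 6.2524 [wait]  ⇒ S*(1)=-
t_0: node(0,0) S=130.4700 payoff=0.0000 vs cont=12.9409 → 12.9409 [wait]  ⇒ S*(0)=-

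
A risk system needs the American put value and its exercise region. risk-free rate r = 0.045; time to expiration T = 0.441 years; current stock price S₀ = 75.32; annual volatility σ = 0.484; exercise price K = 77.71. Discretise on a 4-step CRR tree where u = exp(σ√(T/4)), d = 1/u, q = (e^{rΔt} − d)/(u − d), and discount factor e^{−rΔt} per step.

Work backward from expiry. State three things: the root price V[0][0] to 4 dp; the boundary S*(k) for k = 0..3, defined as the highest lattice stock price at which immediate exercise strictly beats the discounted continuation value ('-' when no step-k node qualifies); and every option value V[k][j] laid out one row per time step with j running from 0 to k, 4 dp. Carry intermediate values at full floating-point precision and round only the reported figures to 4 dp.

price = 10.2313
boundary = - - 54.6163 64.1381
tree:
10.2313
15.6873 4.3156
23.0937 7.6759 0.6515
31.2020 13.5719 1.2478 0.0000
38.1065 23.0937 2.3900 0.0000 0.0000

Δt=0.11025  u=1.17434  d=0.85154  q=0.47532  discount=0.99505
step 4 (expiry): payoffs max(K−S,0) = 38.1065 23.0937 2.3900 0.0000 0.0000
step 3: (k=3,j=0): S=46.5080, (K−S)⁺=31.2020, hold=30.8174 ⇒ V=31.2020 exercise | (k=3,j=1): S=64.1381, (K−S)⁺=13.5719, hold=13.1873 ⇒ V=13.5719 exercise | (k=3,j=2): S=88.4513, (K−S)⁺=0.0000, hold=1.2478 ⇒ V=1.2478 continue | (k=3,j=3): S=121.9812, (K−S)⁺=0.0000, hold=0.0000 ⇒ V=0.0000 continue  boundary S*=64.1381
step 2: (k=2,j=0): S=54.6163, (K−S)⁺=23.0937, hold=22.7091 ⇒ V=23.0937 exercise | (k=2,j=1): S=75.3200, (K−S)⁺=2.3900, hold=7.6759 ⇒ V=7.6759 continue | (k=2,j=2): S=103.8720, (K−S)⁺=0.0000, hold=0.6515 ⇒ V=0.6515 continue  boundary S*=54.6163
step 1: (k=1,j=0): S=64.1381, (K−S)⁺=13.5719, hold=15.6873 ⇒ V=15.6873 continue | (k=1,j=1): S=88.4513, (K−S)⁺=0.0000, hold=4.3156 ⇒ V=4.3156 continue  boundary S*=-
step 0: (k=0,j=0): S=75.3200, (K−S)⁺=2.3900, hold=10.2313 ⇒ V=10.2313 continue  boundary S*=-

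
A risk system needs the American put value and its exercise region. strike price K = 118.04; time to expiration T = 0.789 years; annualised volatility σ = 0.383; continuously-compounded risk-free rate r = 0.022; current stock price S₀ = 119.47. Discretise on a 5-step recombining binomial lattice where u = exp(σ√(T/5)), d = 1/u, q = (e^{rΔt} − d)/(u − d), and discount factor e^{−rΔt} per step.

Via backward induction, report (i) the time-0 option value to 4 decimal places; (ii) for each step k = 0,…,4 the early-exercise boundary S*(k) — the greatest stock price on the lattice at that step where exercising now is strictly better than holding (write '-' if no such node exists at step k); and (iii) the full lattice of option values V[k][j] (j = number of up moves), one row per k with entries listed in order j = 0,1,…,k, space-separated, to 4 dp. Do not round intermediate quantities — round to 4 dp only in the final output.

Δt=0.15780, u=1.16433, d=0.85887, q=0.47342, disc=e^(-rΔt)=0.99653
k=5 terminal: V=max(K-S,0) → 62.2079 42.3508 15.4314 0.0000 0.0000 0.0000
k=4: j=0 S=65.0069 intr=53.0331 cont=52.6241 V=53.0331[EX]; j=1 S=88.1270 intr=29.9130 cont=29.5039 V=29.9130[EX]; j=2 S=119.4700 intr=0.0000 cont=8.0976 V=8.0976[hold]; j=3 S=161.9603 intr=0.0000 cont=0.0000 V=0.0000[hold]; j=4 S=219.5627 intr=0.0000 cont=0.0000 V=0.0000[hold]  S*(4)=88.1270
k=3: j=0 S=75.6892 intr=42.3508 cont=41.9417 V=42.3508[EX]; j=1 S=102.6086 intr=15.4314 cont=19.5172 V=19.5172[hold]; j=2 S=139.1021 intr=0.0000 cont=4.2493 V=4.2493[hold]; j=3 S=188.5748 intr=0.0000 cont=0.0000 V=0.0000[hold]  S*(3)=75.6892
k=2: j=0 S=88.1270 intr=29.9130 cont=31.4316 V=31.4316[hold]; j=1 S=119.4700 intr=0.0000 cont=12.2465 V=12.2465[hold]; j=2 S=161.9603 intr=0.0000 cont=2.2298 V=2.2298[hold]  S*(2)=-
k=1: j=0 S=102.6086 intr=15.4314 cont=22.2715 V=22.2715[hold]; j=1 S=139.1021 intr=0.0000 cont=7.4783 V=7.4783[hold]  S*(1)=-
k=0: j=0 S=119.4700 intr=0.0000 cont=15.2152 V=15.2152[hold]  S*(0)=-

price = 15.2152
boundary = - - - 75.6892 88.1270
tree:
15.2152
22.2715 7.4783
31.4316 12.2465 2.2298
42.3508 19.5172 4.2493 0.0000
53.0331 29.9130 8.0976 0.0000 0.0000
62.2079 42.3508 15.4314 0.0000 0.0000 0.0000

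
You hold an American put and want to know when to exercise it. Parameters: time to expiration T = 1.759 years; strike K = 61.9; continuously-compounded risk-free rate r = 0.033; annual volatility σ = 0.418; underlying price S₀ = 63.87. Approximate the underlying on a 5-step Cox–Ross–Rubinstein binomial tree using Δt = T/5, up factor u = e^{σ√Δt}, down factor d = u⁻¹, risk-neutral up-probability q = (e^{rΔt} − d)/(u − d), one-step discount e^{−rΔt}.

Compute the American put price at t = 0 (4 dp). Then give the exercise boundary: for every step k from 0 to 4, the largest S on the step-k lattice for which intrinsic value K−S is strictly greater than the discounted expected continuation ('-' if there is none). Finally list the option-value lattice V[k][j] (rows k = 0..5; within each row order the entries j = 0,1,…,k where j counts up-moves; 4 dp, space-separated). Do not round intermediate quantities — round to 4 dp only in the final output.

Δt=0.35180, u=1.28137, d=0.78042, q=0.46164, disc=e^(-rΔt)=0.98846
k=5 terminal: V=max(K-S,0) → 43.4103 31.5418 12.0548 0.0000 0.0000 0.0000
k=4: j=0 S=23.6921 intr=38.2079 cont=37.4935 V=38.2079[EX]; j=1 S=38.9000 intr=23.0000 cont=22.2855 V=23.0000[EX]; j=2 S=63.8700 intr=0.0000 cont=6.4149 V=6.4149[hold]; j=3 S=104.8682 intr=0.0000 cont=0.0000 V=0.0000[hold]; j=4 S=172.1831 intr=0.0000 cont=0.0000 V=0.0000[hold]  S*(4)=38.9000
k=3: j=0 S=30.3582 intr=31.5418 cont=30.8273 V=31.5418[EX]; j=1 S=49.8452 intr=12.0548 cont=15.1665 V=15.1665[hold]; j=2 S=81.8409 intr=0.0000 cont=3.4136 V=3.4136[hold]; j=3 S=134.3746 intr=0.0000 cont=0.0000 V=0.0000[hold]  S*(3)=30.3582
k=2: j=0 S=38.9000 intr=23.0000 cont=23.7054 V=23.7054[hold]; j=1 S=63.8700 intr=0.0000 cont=9.6284 V=9.6284[hold]; j=2 S=104.8682 intr=0.0000 cont=1.8165 V=1.8165[hold]  S*(2)=-
k=1: j=0 S=49.8452 intr=12.0548 cont=17.0082 V=17.0082[hold]; j=1 S=81.8409 intr=0.0000 cont=5.9526 V=5.9526[hold]  S*(1)=-
k=0: j=0 S=63.8700 intr=0.0000 cont=11.7671 V=11.7671[hold]  S*(0)=-

price = 11.7671
boundary = - - - 30.3582 38.9000
tree:
11.7671
17.0082 5.9526
23.7054 9.6284 1.8165
31.5418 15.1665 3.4136 0.0000
38.2079 23.0000 6.4149 0.0000 0.0000
43.4103 31.5418 12.0548 0.0000 0.0000 0.0000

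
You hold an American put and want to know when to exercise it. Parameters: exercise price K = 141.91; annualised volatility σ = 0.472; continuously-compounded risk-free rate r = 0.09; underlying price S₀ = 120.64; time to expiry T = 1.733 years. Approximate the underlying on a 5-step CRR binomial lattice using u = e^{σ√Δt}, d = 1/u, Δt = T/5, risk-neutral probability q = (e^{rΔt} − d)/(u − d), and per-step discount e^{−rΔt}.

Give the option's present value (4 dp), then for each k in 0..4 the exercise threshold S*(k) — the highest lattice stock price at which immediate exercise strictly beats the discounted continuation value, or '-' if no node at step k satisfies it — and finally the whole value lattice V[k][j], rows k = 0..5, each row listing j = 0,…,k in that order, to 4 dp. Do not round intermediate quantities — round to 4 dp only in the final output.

price = 33.9017
boundary = - - 69.2036 91.3713 69.2036
tree:
33.9017
50.7819 18.3434
72.7064 31.0131 6.2040
89.4960 50.5387 12.4831 0.0000
102.2123 72.7064 25.1174 0.0000 0.0000
111.8434 89.4960 50.5387 0.0000 0.0000 0.0000

params: Δt=0.34660 u=1.32033 d=0.75739 q=0.48726 e^(-rΔt)=0.96929
t_5 payoffs: 111.8434 89.4960 50.5387 0.0000 0.0000 0.0000
t_4: node(4,0) S=39.6977 payoff=102.2123 vs cont=97.8539 → 102.2123 [stop]  node(4,1) S=69.2036 payoff=72.7064 vs cont=68.3480 → 72.7064 [stop]  node(4,2) S=120.6400 payoff=21.2700 vs cont=25.1174 → 25.1174 [wait]  node(4,3) S=210.3073 payoff=0.0000 vs cont=0.0000 → 0.0000 [wait]  node(4,4) S=366.6209 payoff=0.0000 vs cont=0.0000 → 0.0000 [wait]  ⇒ S*(4)=69.2036
t_3: node(3,0) S=52.4140 payoff=89.4960 vs cont=85.1376 → 89.4960 [stop]  node(3,1) S=91.3713 payoff=50.5387 vs cont=47.9974 → 50.5387 [stop]  node(3,2) S=159.2842 payoff=0.0000 vs cont=12.4831 → 12.4831 [wait]  node(3,3) S=277.6743 payoff=0.0000 vs cont=0.0000 → 0.0000 [wait]  ⇒ S*(3)=91.3713
t_2: node(2,0) S=69.2036 payoff=72.7064 vs cont=68.3480 → 72.7064 [stop]  node(2,1) S=120.6400 payoff=21.2700 vs cont=31.0131 → 31.0131 [wait]  node(2,2) S=210.3073 payoff=0.0000 vs cont=6.2040 → 6.2040 [wait]  ⇒ S*(2)=69.2036
t_1: node(1,0) S=91.3713 payoff=50.5387 vs cont=50.7819 → 50.7819 [wait]  node(1,1) S=159.2842 payoff=0.0000 vs cont=18.3434 → 18.3434 [wait]  ⇒ S*(1)=-
t_0: node(0,0) S=120.6400 payoff=21.2700 vs cont=33.9017 → 33.9017 [wait]  ⇒ S*(0)=-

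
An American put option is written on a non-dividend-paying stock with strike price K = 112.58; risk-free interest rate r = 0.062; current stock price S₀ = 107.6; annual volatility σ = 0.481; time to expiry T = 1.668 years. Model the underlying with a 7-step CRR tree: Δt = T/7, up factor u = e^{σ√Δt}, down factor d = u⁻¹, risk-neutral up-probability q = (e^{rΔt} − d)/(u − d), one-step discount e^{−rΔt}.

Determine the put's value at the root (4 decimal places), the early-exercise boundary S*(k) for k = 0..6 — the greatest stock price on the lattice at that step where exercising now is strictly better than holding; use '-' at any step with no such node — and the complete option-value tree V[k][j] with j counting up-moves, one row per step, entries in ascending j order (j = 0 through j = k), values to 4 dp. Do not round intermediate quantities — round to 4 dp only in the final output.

price = 24.7172
boundary = - - - 53.1983 67.2774 53.1983 67.2774
tree:
24.7172
34.2624 14.8590
45.9550 22.3116 7.0222
59.3817 32.4400 11.7278 1.9997
70.5144 45.3026 19.1283 3.8507 0.0000
79.3175 59.3817 30.1802 7.4152 0.0000 0.0000
86.2783 70.5144 45.3026 14.2793 0.0000 0.0000 0.0000
91.7824 79.3175 59.3817 27.4974 0.0000 0.0000 0.0000 0.0000

params: Δt=0.23829 u=1.26465 d=0.79073 q=0.47297 e^(-rΔt)=0.98533
t_7 payoffs: 91.7824 79.3175 59.3817 27.4974 0.0000 0.0000 0.0000 0.0000
t_6: node(6,0) S=26.3017 payoff=86.2783 vs cont=84.6273 → 86.2783 [stop]  node(6,1) S=42.0656 payoff=70.5144 vs cont=68.8634 → 70.5144 [stop]  node(6,2) S=67.2774 payoff=45.3026 vs cont=43.6516 → 45.3026 [stop]  node(6,3) S=107.6000 payoff=4.9800 vs cont=14.2793 → 14.2793 [wait]  node(6,4) S=172.0898 payoff=0.0000 vs cont=0.0000 → 0.0000 [wait]  node(6,5) S=275.2313 payoff=0.0000 vs cont=0.0000 → 0.0000 [wait]  node(6,6) S=440.1905 payoff=0.0000 vs cont=0.0000 → 0.0000 [wait]  ⇒ S*(6)=67.2774
t_5: node(5,0) S=33.2625 payoff=79.3175 vs cont=77.6665 → 79.3175 [stop]  node(5,1) S=53.1983 payoff=59.3817 vs cont=57.7307 → 59.3817 [stop]  node(5,2) S=85.0826 payoff=27.4974 vs cont=30.1802 → 30.1802 [wait]  node(5,3) S=136.0767 payoff=0.0000 vs cont=7.4152 → 7.4152 [wait]  node(5,4) S=217.6339 payoff=0.0000 vs cont=0.0000 → 0.0000 [wait]  node(5,5) S=348.0722 payoff=0.0000 vs cont=0.0000 → 0.0000 [wait]  ⇒ S*(5)=53.1983
t_4: node(4,0) S=42.0656 payoff=70.5144 vs cont=68.8634 → 70.5144 [stop]  node(4,1) S=67.2774 payoff=45.3026 vs cont=44.9019 → 45.3026 [stop]  node(4,2) S=107.6000 payoff=4.9800 vs cont=19.1283 → 19.1283 [wait]  node(4,3) S=172.0898 payoff=0.0000 vs cont=3.8507 → 3.8507 [wait]  node(4,4) S=275.2313 payoff=0.0000 vs cont=0.0000 → 0.0000 [wait]  ⇒ S*(4)=67.2774
t_3: node(3,0) S=53.1983 payoff=59.3817 vs cont=57.7307 → 59.3817 [stop]  node(3,1) S=85.0826 payoff=27.4974 vs cont=32.4400 → 32.4400 [wait]  node(3,2) S=136.0767 payoff=0.0000 vs cont=11.7278 → 11.7278 [wait]  node(3,3) S=217.6339 payoff=0.0000 vs cont=1.9997 → 1.9997 [wait]  ⇒ S*(3)=53.1983
t_2: node(2,0) S=67.2774 payoff=45.3026 vs cont=45.9550 → 45.9550 [wait]  node(2,1) S=107.6000 payoff=4.9800 vs cont=22.3116 → 22.3116 [wait]  node(2,2) S=172.0898 payoff=0.0000 vs cont=7.0222 → 7.0222 [wait]  ⇒ S*(2)=-
t_1: node(1,0) S=85.0826 payoff=27.4974 vs cont=34.2624 → 34.2624 [wait]  node(1,1) S=136.0767 payoff=0.0000 vs cont=14.8590 → 14.8590 [wait]  ⇒ S*(1)=-
t_0: node(0,0) S=107.6000 payoff=4.9800 vs cont=24.7172 → 24.7172 [wait]  ⇒ S*(0)=-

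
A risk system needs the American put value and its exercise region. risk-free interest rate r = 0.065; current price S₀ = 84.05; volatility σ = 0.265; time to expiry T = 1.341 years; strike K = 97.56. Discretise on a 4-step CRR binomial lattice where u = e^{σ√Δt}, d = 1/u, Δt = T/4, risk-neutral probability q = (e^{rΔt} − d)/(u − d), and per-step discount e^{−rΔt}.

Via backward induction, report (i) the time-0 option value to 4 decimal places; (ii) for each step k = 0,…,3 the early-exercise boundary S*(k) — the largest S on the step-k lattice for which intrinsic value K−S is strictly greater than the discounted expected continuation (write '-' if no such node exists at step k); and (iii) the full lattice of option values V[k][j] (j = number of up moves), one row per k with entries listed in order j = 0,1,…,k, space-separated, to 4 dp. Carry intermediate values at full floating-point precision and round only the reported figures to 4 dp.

Δt=0.33525  u=1.16583  d=0.85775  q=0.53322  discount=0.97844
step 4 (expiry): payoffs max(K−S,0) = 52.0622 35.7208 13.5100 0.0000 0.0000
step 3: (k=3,j=0): S=53.0429, (K−S)⁺=44.5171, hold=42.4142 ⇒ V=44.5171 exercise | (k=3,j=1): S=72.0943, (K−S)⁺=25.4657, hold=23.3628 ⇒ V=25.4657 exercise | (k=3,j=2): S=97.9884, (K−S)⁺=0.0000, hold=6.1702 ⇒ V=6.1702 continue | (k=3,j=3): S=133.1829, (K−S)⁺=0.0000, hold=0.0000 ⇒ V=0.0000 continue  boundary S*=72.0943
step 2: (k=2,j=0): S=61.8392, (K−S)⁺=35.7208, hold=33.6178 ⇒ V=35.7208 exercise | (k=2,j=1): S=84.0500, (K−S)⁺=13.5100, hold=14.8497 ⇒ V=14.8497 continue | (k=2,j=2): S=114.2382, (K−S)⁺=0.0000, hold=2.8180 ⇒ V=2.8180 continue  boundary S*=61.8392
step 1: (k=1,j=0): S=72.0943, (K−S)⁺=25.4657, hold=24.0617 ⇒ V=25.4657 exercise | (k=1,j=1): S=97.9884, (K−S)⁺=0.0000, hold=8.2523 ⇒ V=8.2523 continue  boundary S*=72.0943
step 0: (k=0,j=0): S=84.0500, (K−S)⁺=13.5100, hold=15.9360 ⇒ V=15.9360 continue  boundary S*=-

price = 15.9360
boundary = - 72.0943 61.8392 72.0943
tree:
15.9360
25.4657 8.2523
35.7208 14.8497 2.8180
44.5171 25.4657 6.1702 0.0000
52.0622 35.7208 13.5100 0.0000 0.0000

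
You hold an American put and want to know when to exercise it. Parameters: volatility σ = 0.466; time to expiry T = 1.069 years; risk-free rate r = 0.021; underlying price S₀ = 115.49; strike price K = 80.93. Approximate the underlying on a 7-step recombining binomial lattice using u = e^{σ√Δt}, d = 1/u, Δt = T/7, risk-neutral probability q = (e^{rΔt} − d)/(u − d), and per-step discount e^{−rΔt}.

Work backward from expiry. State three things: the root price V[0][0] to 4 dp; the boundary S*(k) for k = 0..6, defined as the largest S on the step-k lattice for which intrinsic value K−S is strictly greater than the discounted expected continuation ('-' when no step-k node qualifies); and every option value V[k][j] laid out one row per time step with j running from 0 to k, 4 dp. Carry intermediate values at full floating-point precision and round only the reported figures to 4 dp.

params: Δt=0.15271 u=1.19974 d=0.83351 q=0.46337 e^(-rΔt)=0.99680
t_7 payoffs: 48.6503 34.4673 14.0524 0.0000 0.0000 0.0000 0.0000 0.0000
t_6: node(6,0) S=38.7273 payoff=42.2027 vs cont=41.9436 → 42.2027 [stop]  node(6,1) S=55.7433 payoff=25.1867 vs cont=24.9276 → 25.1867 [stop]  node(6,2) S=80.2359 payoff=0.6941 vs cont=7.5168 → 7.5168 [wait]  node(6,3) S=115.4900 payoff=0.0000 vs cont=0.0000 → 0.0000 [wait]  node(6,4) S=166.2341 payoff=0.0000 vs cont=0.0000 → 0.0000 [wait]  node(6,5) S=239.2743 payoff=0.0000 vs cont=0.0000 → 0.0000 [wait]  node(6,6) S=344.4069 payoff=0.0000 vs cont=0.0000 → 0.0000 [wait]  ⇒ S*(6)=55.7433
t_5: node(5,0) S=46.4627 payoff=34.4673 vs cont=34.2081 → 34.4673 [stop]  node(5,1) S=66.8776 payoff=14.0524 vs cont=16.9446 → 16.9446 [wait]  node(5,2) S=96.2624 payoff=0.0000 vs cont=4.0208 → 4.0208 [wait]  node(5,3) S=138.5582 payoff=0.0000 vs cont=0.0000 → 0.0000 [wait]  node(5,4) S=199.4381 payoff=0.0000 vs cont=0.0000 → 0.0000 [wait]  node(5,5) S=287.0674 payoff=0.0000 vs cont=0.0000 → 0.0000 [wait]  ⇒ S*(5)=46.4627
t_4: node(4,0) S=55.7433 payoff=25.1867 vs cont=26.2634 → 26.2634 [wait]  node(4,1) S=80.2359 payoff=0.6941 vs cont=10.9210 → 10.9210 [wait]  node(4,2) S=115.4900 payoff=0.0000 vs cont=2.1508 → 2.1508 [wait]  node(4,3) S=166.2341 payoff=0.0000 vs cont=0.0000 → 0.0000 [wait]  node(4,4) S=239.2743 payoff=0.0000 vs cont=0.0000 → 0.0000 [wait]  ⇒ S*(4)=-
t_3: node(3,0) S=66.8776 payoff=14.0524 vs cont=19.0929 → 19.0929 [wait]  node(3,1) S=96.2624 payoff=0.0000 vs cont=6.8352 → 6.8352 [wait]  node(3,2) S=138.5582 payoff=0.0000 vs cont=1.1505 → 1.1505 [wait]  node(3,3) S=199.4381 payoff=0.0000 vs cont=0.0000 → 0.0000 [wait]  ⇒ S*(3)=-
t_2: node(2,0) S=80.2359 payoff=0.6941 vs cont=13.3701 → 13.3701 [wait]  node(2,1) S=115.4900 payoff=0.0000 vs cont=4.1876 → 4.1876 [wait]  node(2,2) S=166.2341 payoff=0.0000 vs cont=0.6154 → 0.6154 [wait]  ⇒ S*(2)=-
t_1: node(1,0) S=96.2624 payoff=0.0000 vs cont=9.0860 → 9.0860 [wait]  node(1,1) S=138.5582 payoff=0.0000 vs cont=2.5243 → 2.5243 [wait]  ⇒ S*(1)=-
t_0: node(0,0) S=115.4900 payoff=0.0000 vs cont=6.0262 → 6.0262 [wait]  ⇒ S*(0)=-

price = 6.0262
boundary = - - - - - 46.4627 55.7433
tree:
6.0262
9.0860 2.5243
13.3701 4.1876 0.6154
19.0929 6.8352 1.1505 0.0000
26.2634 10.9210 2.1508 0.0000 0.0000
34.4673 16.9446 4.0208 0.0000 0.0000 0.0000
42.2027 25.1867 7.5168 0.0000 0.0000 0.0000 0.0000
48.6503 34.4673 14.0524 0.0000 0.0000 0.0000 0.0000 0.0000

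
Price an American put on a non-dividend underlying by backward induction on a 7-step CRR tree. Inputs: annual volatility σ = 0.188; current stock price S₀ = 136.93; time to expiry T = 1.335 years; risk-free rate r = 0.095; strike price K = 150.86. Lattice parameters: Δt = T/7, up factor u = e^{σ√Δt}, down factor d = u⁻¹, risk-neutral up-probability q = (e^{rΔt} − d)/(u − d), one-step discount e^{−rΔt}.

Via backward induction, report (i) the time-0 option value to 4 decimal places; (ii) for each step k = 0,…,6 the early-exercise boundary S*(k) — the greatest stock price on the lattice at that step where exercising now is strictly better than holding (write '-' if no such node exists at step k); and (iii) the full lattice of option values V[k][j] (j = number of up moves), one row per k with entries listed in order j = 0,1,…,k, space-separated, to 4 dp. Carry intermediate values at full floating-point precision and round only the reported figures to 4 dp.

price = 14.4128
boundary = - 126.1370 116.1947 126.1370 136.9300 126.1370 136.9300
tree:
14.4128
24.7230 7.7150
34.6653 14.0823 3.5419
43.8239 24.7230 7.1453 1.1547
52.2606 34.6653 13.9300 2.6654 0.1437
60.0323 43.8239 24.7230 6.1152 0.3576 0.0000
67.1915 52.2606 34.6653 13.9300 0.8897 0.0000 0.0000
73.7863 60.0323 43.8239 24.7230 2.2135 0.0000 0.0000 0.0000

Δt=0.19071  u=1.08557  d=0.92118  q=0.59071  discount=0.98205
step 7 (expiry): payoffs max(K−S,0) = 73.7863 60.0323 43.8239 24.7230 2.2135 0.0000 0.0000 0.0000
step 6: (k=6,j=0): S=83.6685, (K−S)⁺=67.1915, hold=64.4828 ⇒ V=67.1915 exercise | (k=6,j=1): S=98.5994, (K−S)⁺=52.2606, hold=49.5520 ⇒ V=52.2606 exercise | (k=6,j=2): S=116.1947, (K−S)⁺=34.6653, hold=31.9566 ⇒ V=34.6653 exercise | (k=6,j=3): S=136.9300, (K−S)⁺=13.9300, hold=11.2214 ⇒ V=13.9300 exercise | (k=6,j=4): S=161.3655, (K−S)⁺=0.0000, hold=0.8897 ⇒ V=0.8897 continue | (k=6,j=5): S=190.1617, (K−S)⁺=0.0000, hold=0.0000 ⇒ V=0.0000 continue | (k=6,j=6): S=224.0966, (K−S)⁺=0.0000, hold=0.0000 ⇒ V=0.0000 continue  boundary S*=136.9300
step 5: (k=5,j=0): S=90.8277, (K−S)⁺=60.0323, hold=57.3237 ⇒ V=60.0323 exercise | (k=5,j=1): S=107.0361, (K−S)⁺=43.8239, hold=41.1152 ⇒ V=43.8239 exercise | (k=5,j=2): S=126.1370, (K−S)⁺=24.7230, hold=22.0143 ⇒ V=24.7230 exercise | (k=5,j=3): S=148.6465, (K−S)⁺=2.2135, hold=6.1152 ⇒ V=6.1152 continue | (k=5,j=4): S=175.1729, (K−S)⁺=0.0000, hold=0.3576 ⇒ V=0.3576 continue | (k=5,j=5): S=206.4330, (K−S)⁺=0.0000, hold=0.0000 ⇒ V=0.0000 continue  boundary S*=126.1370
step 4: (k=4,j=0): S=98.5994, (K−S)⁺=52.2606, hold=49.5520 ⇒ V=52.2606 exercise | (k=4,j=1): S=116.1947, (K−S)⁺=34.6653, hold=31.9566 ⇒ V=34.6653 exercise | (k=4,j=2): S=136.9300, (K−S)⁺=13.9300, hold=13.4847 ⇒ V=13.9300 exercise | (k=4,j=3): S=161.3655, (K−S)⁺=0.0000, hold=2.6654 ⇒ V=2.6654 continue | (k=4,j=4): S=190.1617, (K−S)⁺=0.0000, hold=0.1437 ⇒ V=0.1437 continue  boundary S*=136.9300
step 3: (k=3,j=0): S=107.0361, (K−S)⁺=43.8239, hold=41.1152 ⇒ V=43.8239 exercise | (k=3,j=1): S=126.1370, (K−S)⁺=24.7230, hold=22.0143 ⇒ V=24.7230 exercise | (k=3,j=2): S=148.6465, (K−S)⁺=2.2135, hold=7.1453 ⇒ V=7.1453 continue | (k=3,j=3): S=175.1729, (K−S)⁺=0.0000, hold=1.1547 ⇒ V=1.1547 continue  boundary S*=126.1370
step 2: (k=2,j=0): S=116.1947, (K−S)⁺=34.6653, hold=31.9566 ⇒ V=34.6653 exercise | (k=2,j=1): S=136.9300, (K−S)⁺=13.9300, hold=14.0823 ⇒ V=14.0823 continue | (k=2,j=2): S=161.3655, (K−S)⁺=0.0000, hold=3.5419 ⇒ V=3.5419 continue  boundary S*=116.1947
step 1: (k=1,j=0): S=126.1370, (K−S)⁺=24.7230, hold=22.1027 ⇒ V=24.7230 exercise | (k=1,j=1): S=148.6465, (K−S)⁺=2.2135, hold=7.7150 ⇒ V=7.7150 continue  boundary S*=126.1370
step 0: (k=0,j=0): S=136.9300, (K−S)⁺=13.9300, hold=14.4128 ⇒ V=14.4128 continue  boundary S*=-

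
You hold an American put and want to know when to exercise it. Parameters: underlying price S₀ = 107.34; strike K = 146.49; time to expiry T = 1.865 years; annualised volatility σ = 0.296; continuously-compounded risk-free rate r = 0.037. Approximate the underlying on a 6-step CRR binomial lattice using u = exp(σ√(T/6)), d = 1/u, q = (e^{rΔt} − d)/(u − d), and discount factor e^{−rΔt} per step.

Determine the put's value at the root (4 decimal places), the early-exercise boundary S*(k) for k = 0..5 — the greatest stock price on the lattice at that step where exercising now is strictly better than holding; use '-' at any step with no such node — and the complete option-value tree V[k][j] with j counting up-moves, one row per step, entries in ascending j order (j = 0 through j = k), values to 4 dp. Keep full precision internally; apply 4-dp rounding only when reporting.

price = 40.9597
boundary = - 91.0104 77.1651 91.0104 107.3400 126.5995
tree:
40.9597
55.4796 27.0303
69.3249 39.7017 14.6701
81.0640 55.4796 24.4528 4.9823
91.0172 69.3249 39.1500 9.9549 0.0000
99.4563 81.0640 55.4796 19.8905 0.0000 0.0000
106.6115 91.0172 69.3249 39.1500 0.0000 0.0000 0.0000

params: Δt=0.31083 u=1.17943 d=0.84787 q=0.49372 e^(-rΔt)=0.98857
t_6 payoffs: 106.6115 91.0172 69.3249 39.1500 0.0000 0.0000 0.0000
t_5: node(5,0) S=47.0337 payoff=99.4563 vs cont=97.7811 → 99.4563 [stop]  node(5,1) S=65.4260 payoff=81.0640 vs cont=79.3889 → 81.0640 [stop]  node(5,2) S=91.0104 payoff=55.4796 vs cont=53.8045 → 55.4796 [stop]  node(5,3) S=126.5995 payoff=19.8905 vs cont=19.5940 → 19.8905 [stop]  node(5,4) S=176.1054 payoff=0.0000 vs cont=0.0000 → 0.0000 [wait]  node(5,5) S=244.9704 payoff=0.0000 vs cont=0.0000 → 0.0000 [wait]  ⇒ S*(5)=126.5995
t_4: node(4,0) S=55.4728 payoff=91.0172 vs cont=89.3421 → 91.0172 [stop]  node(4,1) S=77.1651 payoff=69.3249 vs cont=67.6498 → 69.3249 [stop]  node(4,2) S=107.3400 payoff=39.1500 vs cont=37.4749 → 39.1500 [stop]  node(4,3) S=149.3146 payoff=0.0000 vs cont=9.9549 → 9.9549 [wait]  node(4,4) S=207.7032 payoff=0.0000 vs cont=0.0000 → 0.0000 [wait]  ⇒ S*(4)=107.3400
t_3: node(3,0) S=65.4260 payoff=81.0640 vs cont=79.3889 → 81.0640 [stop]  node(3,1) S=91.0104 payoff=55.4796 vs cont=53.8045 → 55.4796 [stop]  node(3,2) S=126.5995 payoff=19.8905 vs cont=24.4528 → 24.4528 [wait]  node(3,3) S=176.1054 payoff=0.0000 vs cont=4.9823 → 4.9823 [wait]  ⇒ S*(3)=91.0104
t_2: node(2,0) S=77.1651 payoff=69.3249 vs cont=67.6498 → 69.3249 [stop]  node(2,1) S=107.3400 payoff=39.1500 vs cont=39.7017 → 39.7017 [wait]  node(2,2) S=149.3146 payoff=0.0000 vs cont=14.6701 → 14.6701 [wait]  ⇒ S*(2)=77.1651
t_1: node(1,0) S=91.0104 payoff=55.4796 vs cont=54.0737 → 55.4796 [stop]  node(1,1) S=126.5995 payoff=19.8905 vs cont=27.0303 → 27.0303 [wait]  ⇒ S*(1)=91.0104
t_0: node(0,0) S=107.3400 payoff=39.1500 vs cont=40.9597 → 40.9597 [wait]  ⇒ S*(0)=-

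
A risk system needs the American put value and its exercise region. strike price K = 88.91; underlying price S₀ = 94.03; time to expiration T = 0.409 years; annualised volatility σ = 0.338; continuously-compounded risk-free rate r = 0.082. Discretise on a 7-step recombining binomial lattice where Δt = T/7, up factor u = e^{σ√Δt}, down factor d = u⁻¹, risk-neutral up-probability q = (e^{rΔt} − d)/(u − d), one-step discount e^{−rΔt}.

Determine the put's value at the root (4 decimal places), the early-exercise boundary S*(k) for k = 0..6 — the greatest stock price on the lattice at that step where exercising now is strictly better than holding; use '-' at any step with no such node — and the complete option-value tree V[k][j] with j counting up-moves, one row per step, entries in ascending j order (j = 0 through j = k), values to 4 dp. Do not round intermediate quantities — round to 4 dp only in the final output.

params: Δt=0.05843 u=1.08513 d=0.92155 q=0.50894 e^(-rΔt)=0.99522
t_7 payoffs: 35.8351 26.4137 15.3200 2.2569 0.0000 0.0000 0.0000 0.0000
t_6: node(6,0) S=57.5933 payoff=31.3167 vs cont=30.8918 → 31.3167 [stop]  node(6,1) S=67.8167 payoff=21.0933 vs cont=20.6683 → 21.0933 [stop]  node(6,2) S=79.8549 payoff=9.0551 vs cont=8.6301 → 9.0551 [stop]  node(6,3) S=94.0300 payoff=0.0000 vs cont=1.1030 → 1.1030 [wait]  node(6,4) S=110.7213 payoff=0.0000 vs cont=0.0000 → 0.0000 [wait]  node(6,5) S=130.3756 payoff=0.0000 vs cont=0.0000 → 0.0000 [wait]  node(6,6) S=153.5187 payoff=0.0000 vs cont=0.0000 → 0.0000 [wait]  ⇒ S*(6)=79.8549
t_5: node(5,0) S=62.4963 payoff=26.4137 vs cont=25.9888 → 26.4137 [stop]  node(5,1) S=73.5900 payoff=15.3200 vs cont=14.8950 → 15.3200 [stop]  node(5,2) S=86.6531 payoff=2.2569 vs cont=4.9840 → 4.9840 [wait]  node(5,3) S=102.0349 payoff=0.0000 vs cont=0.5390 → 0.5390 [wait]  node(5,4) S=120.1472 payoff=0.0000 vs cont=0.0000 → 0.0000 [wait]  node(5,5) S=141.4747 payoff=0.0000 vs cont=0.0000 → 0.0000 [wait]  ⇒ S*(5)=73.5900
t_4: node(4,0) S=67.8167 payoff=21.0933 vs cont=20.6683 → 21.0933 [stop]  node(4,1) S=79.8549 payoff=9.0551 vs cont=10.0114 → 10.0114 [wait]  node(4,2) S=94.0300 payoff=0.0000 vs cont=2.7087 → 2.7087 [wait]  node(4,3) S=110.7213 payoff=0.0000 vs cont=0.2634 → 0.2634 [wait]  node(4,4) S=130.3756 payoff=0.0000 vs cont=0.0000 → 0.0000 [wait]  ⇒ S*(4)=67.8167
t_3: node(3,0) S=73.5900 payoff=15.3200 vs cont=15.3794 → 15.3794 [wait]  node(3,1) S=86.6531 payoff=2.2569 vs cont=6.2647 → 6.2647 [wait]  node(3,2) S=102.0349 payoff=0.0000 vs cont=1.4572 → 1.4572 [wait]  node(3,3) S=120.1472 payoff=0.0000 vs cont=0.1287 → 0.1287 [wait]  ⇒ S*(3)=-
t_2: node(2,0) S=79.8549 payoff=9.0551 vs cont=10.6892 → 10.6892 [wait]  node(2,1) S=94.0300 payoff=0.0000 vs cont=3.7997 → 3.7997 [wait]  node(2,2) S=110.7213 payoff=0.0000 vs cont=0.7774 → 0.7774 [wait]  ⇒ S*(2)=-
t_1: node(1,0) S=86.6531 payoff=2.2569 vs cont=7.1485 → 7.1485 [wait]  node(1,1) S=102.0349 payoff=0.0000 vs cont=2.2507 → 2.2507 [wait]  ⇒ S*(1)=-
t_0: node(0,0) S=94.0300 payoff=0.0000 vs cont=4.6335 → 4.6335 [wait]  ⇒ S*(0)=-

price = 4.6335
boundary = - - - - 67.8167 73.5900 79.8549
tree:
4.6335
7.1485 2.2507
10.6892 3.7997 0.7774
15.3794 6.2647 1.4572 0.1287
21.0933 10.0114 2.7087 0.2634 0.0000
26.4137 15.3200 4.9840 0.5390 0.0000 0.0000
31.3167 21.0933 9.0551 1.1030 0.0000 0.0000 0.0000
35.8351 26.4137 15.3200 2.2569 0.0000 0.0000 0.0000 0.0000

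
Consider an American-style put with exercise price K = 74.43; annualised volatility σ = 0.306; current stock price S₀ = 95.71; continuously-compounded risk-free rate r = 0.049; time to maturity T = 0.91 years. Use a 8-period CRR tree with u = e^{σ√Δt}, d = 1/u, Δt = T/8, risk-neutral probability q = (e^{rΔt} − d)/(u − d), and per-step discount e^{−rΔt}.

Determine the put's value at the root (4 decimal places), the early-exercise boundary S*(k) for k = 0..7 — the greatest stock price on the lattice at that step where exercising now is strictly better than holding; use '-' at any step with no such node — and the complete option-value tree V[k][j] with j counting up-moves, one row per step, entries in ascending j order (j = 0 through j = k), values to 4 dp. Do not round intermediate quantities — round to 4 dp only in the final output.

Δt=0.11375, u=1.10872, d=0.90194, q=0.50125, disc=e^(-rΔt)=0.99444
k=8 terminal: V=max(K-S,0) → 32.5131 22.9034 11.0907 0.0000 0.0000 0.0000 0.0000 0.0000 0.0000
k=7: j=0 S=46.4740 intr=27.9560 cont=27.5423 V=27.9560[EX]; j=1 S=57.1284 intr=17.3016 cont=16.8879 V=17.3016[EX]; j=2 S=70.2254 intr=4.2046 cont=5.5007 V=5.5007[hold]; j=3 S=86.3249 intr=0.0000 cont=0.0000 V=0.0000[hold]; j=4 S=106.1154 intr=0.0000 cont=0.0000 V=0.0000[hold]; j=5 S=130.4429 intr=0.0000 cont=0.0000 V=0.0000[hold]; j=6 S=160.3475 intr=0.0000 cont=0.0000 V=0.0000[hold]; j=7 S=197.1080 intr=0.0000 cont=0.0000 V=0.0000[hold]  S*(7)=57.1284
k=6: j=0 S=51.5266 intr=22.9034 cont=22.4897 V=22.9034[EX]; j=1 S=63.3393 intr=11.0907 cont=11.3231 V=11.3231[hold]; j=2 S=77.8602 intr=0.0000 cont=2.7282 V=2.7282[hold]; j=3 S=95.7100 intr=0.0000 cont=0.0000 V=0.0000[hold]; j=4 S=117.6520 intr=0.0000 cont=0.0000 V=0.0000[hold]; j=5 S=144.6243 intr=0.0000 cont=0.0000 V=0.0000[hold]; j=6 S=177.7801 intr=0.0000 cont=0.0000 V=0.0000[hold]  S*(6)=51.5266
k=5: j=0 S=57.1284 intr=17.3016 cont=17.0037 V=17.3016[EX]; j=1 S=70.2254 intr=4.2046 cont=6.9759 V=6.9759[hold]; j=2 S=86.3249 intr=0.0000 cont=1.3531 V=1.3531[hold]; j=3 S=106.1154 intr=0.0000 cont=0.0000 V=0.0000[hold]; j=4 S=130.4429 intr=0.0000 cont=0.0000 V=0.0000[hold]; j=5 S=160.3475 intr=0.0000 cont=0.0000 V=0.0000[hold]  S*(5)=57.1284
k=4: j=0 S=63.3393 intr=11.0907 cont=12.0584 V=12.0584[hold]; j=1 S=77.8602 intr=0.0000 cont=4.1343 V=4.1343[hold]; j=2 S=95.7100 intr=0.0000 cont=0.6711 V=0.6711[hold]; j=3 S=117.6520 intr=0.0000 cont=0.0000 V=0.0000[hold]; j=4 S=144.6243 intr=0.0000 cont=0.0000 V=0.0000[hold]  S*(4)=-
k=3: j=0 S=70.2254 intr=4.2046 cont=8.0415 V=8.0415[hold]; j=1 S=86.3249 intr=0.0000 cont=2.3851 V=2.3851[hold]; j=2 S=106.1154 intr=0.0000 cont=0.3329 V=0.3329[hold]; j=3 S=130.4429 intr=0.0000 cont=0.0000 V=0.0000[hold]  S*(3)=-
k=2: j=0 S=77.8602 intr=0.0000 cont=5.1773 V=5.1773[hold]; j=1 S=95.7100 intr=0.0000 cont=1.3489 V=1.3489[hold]; j=2 S=117.6520 intr=0.0000 cont=0.1651 V=0.1651[hold]  S*(2)=-
k=1: j=0 S=86.3249 intr=0.0000 cont=3.2401 V=3.2401[hold]; j=1 S=106.1154 intr=0.0000 cont=0.7513 V=0.7513[hold]  S*(1)=-
k=0: j=0 S=95.7100 intr=0.0000 cont=1.9815 V=1.9815[hold]  S*(0)=-

price = 1.9815
boundary = - - - - - 57.1284 51.5266 57.1284
tree:
1.9815
3.2401 0.7513
5.1773 1.3489 0.1651
8.0415 2.3851 0.3329 0.0000
12.0584 4.1343 0.6711 0.0000 0.0000
17.3016 6.9759 1.3531 0.0000 0.0000 0.0000
22.9034 11.3231 2.7282 0.0000 0.0000 0.0000 0.0000
27.9560 17.3016 5.5007 0.0000 0.0000 0.0000 0.0000 0.0000
32.5131 22.9034 11.0907 0.0000 0.0000 0.0000 0.0000 0.0000 0.0000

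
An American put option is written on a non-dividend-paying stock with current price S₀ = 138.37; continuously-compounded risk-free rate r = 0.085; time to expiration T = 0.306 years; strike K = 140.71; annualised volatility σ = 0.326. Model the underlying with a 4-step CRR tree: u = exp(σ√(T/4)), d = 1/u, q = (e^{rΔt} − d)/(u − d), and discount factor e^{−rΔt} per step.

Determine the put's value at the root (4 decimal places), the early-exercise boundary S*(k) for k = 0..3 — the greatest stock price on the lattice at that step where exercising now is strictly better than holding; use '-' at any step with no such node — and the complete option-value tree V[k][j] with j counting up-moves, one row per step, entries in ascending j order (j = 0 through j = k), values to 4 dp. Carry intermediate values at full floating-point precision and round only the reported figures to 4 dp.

price = 9.7063
boundary = - - 115.5377 126.4395
tree:
9.7063
15.9778 3.8902
25.1723 7.4732 0.5465
35.1341 14.2705 1.1308 0.0000
44.2370 25.1723 2.3400 0.0000 0.0000

Δt=0.07650  u=1.09436  d=0.91378  q=0.51360  discount=0.99352
step 4 (expiry): payoffs max(K−S,0) = 44.2370 25.1723 2.3400 0.0000 0.0000
step 3: (k=3,j=0): S=105.5759, (K−S)⁺=35.1341, hold=34.2221 ⇒ V=35.1341 exercise | (k=3,j=1): S=126.4395, (K−S)⁺=14.2705, hold=13.3585 ⇒ V=14.2705 exercise | (k=3,j=2): S=151.4262, (K−S)⁺=0.0000, hold=1.1308 ⇒ V=1.1308 continue | (k=3,j=3): S=181.3507, (K−S)⁺=0.0000, hold=0.0000 ⇒ V=0.0000 continue  boundary S*=126.4395
step 2: (k=2,j=0): S=115.5377, (K−S)⁺=25.1723, hold=24.2603 ⇒ V=25.1723 exercise | (k=2,j=1): S=138.3700, (K−S)⁺=2.3400, hold=7.4732 ⇒ V=7.4732 continue | (k=2,j=2): S=165.7144, (K−S)⁺=0.0000, hold=0.5465 ⇒ V=0.5465 continue  boundary S*=115.5377
step 1: (k=1,j=0): S=126.4395, (K−S)⁺=14.2705, hold=15.9778 ⇒ V=15.9778 continue | (k=1,j=1): S=151.4262, (K−S)⁺=0.0000, hold=3.8902 ⇒ V=3.8902 continue  boundary S*=-
step 0: (k=0,j=0): S=138.3700, (K−S)⁺=2.3400, hold=9.7063 ⇒ V=9.7063 continue  boundary S*=-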